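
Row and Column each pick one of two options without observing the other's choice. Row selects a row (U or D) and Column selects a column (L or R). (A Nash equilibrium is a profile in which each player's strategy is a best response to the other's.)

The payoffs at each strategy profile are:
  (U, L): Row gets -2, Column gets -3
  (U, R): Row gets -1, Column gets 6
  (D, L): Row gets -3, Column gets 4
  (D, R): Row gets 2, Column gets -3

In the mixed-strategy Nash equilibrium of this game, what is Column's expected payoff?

15/16

First find x, the probability Row plays U, from Column's indifference between L and R: −3x + 4(1−x) = 6x − 3(1−x), giving x = 7/16.
Since Column is indifferent in equilibrium, Column's expected payoff equals the payoff from either column against (7/16, 9/16). Using L: −3(7/16) + 4(9/16) = 15/16.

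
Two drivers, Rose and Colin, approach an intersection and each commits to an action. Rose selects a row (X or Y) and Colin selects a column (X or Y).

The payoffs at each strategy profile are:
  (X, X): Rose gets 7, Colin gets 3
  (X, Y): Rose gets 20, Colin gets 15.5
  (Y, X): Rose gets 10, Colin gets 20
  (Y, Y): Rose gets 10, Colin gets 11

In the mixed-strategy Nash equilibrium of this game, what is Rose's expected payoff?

First find q, the probability Colin plays X, from Rose's indifference between X and Y: 7q + 20(1−q) = 10q + 10(1−q), giving q = 10/13.
Since Rose is indifferent in equilibrium, Rose's expected payoff equals the payoff from either row against (10/13, 3/13). Using X: 7(10/13) + 20(3/13) = 10.

10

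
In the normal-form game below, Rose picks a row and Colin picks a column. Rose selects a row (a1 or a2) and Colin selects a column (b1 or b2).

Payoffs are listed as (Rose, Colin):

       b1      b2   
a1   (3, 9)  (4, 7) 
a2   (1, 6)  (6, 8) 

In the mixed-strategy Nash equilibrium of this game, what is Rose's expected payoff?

First find q, the probability Colin plays b1, from Rose's indifference between a1 and a2: 3q + 4(1−q) = q + 6(1−q), giving q = 1/2.
Since Rose is indifferent in equilibrium, Rose's expected payoff equals the payoff from either row against (1/2, 1/2). Using a1: 3(1/2) + 4(1/2) = 7/2.

7/2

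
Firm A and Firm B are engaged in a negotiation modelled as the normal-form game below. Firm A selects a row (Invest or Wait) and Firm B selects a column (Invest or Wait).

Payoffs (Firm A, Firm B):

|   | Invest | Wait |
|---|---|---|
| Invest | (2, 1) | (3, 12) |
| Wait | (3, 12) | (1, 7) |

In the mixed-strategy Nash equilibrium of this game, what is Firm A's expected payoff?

7/3

First find q, the probability Firm B plays Invest, from Firm A's indifference between Invest and Wait: 2q + 3(1−q) = 3q + (1−q), giving q = 2/3.
Since Firm A is indifferent in equilibrium, Firm A's expected payoff equals the payoff from either row against (2/3, 1/3). Using Invest: 2(2/3) + 3(1/3) = 7/3.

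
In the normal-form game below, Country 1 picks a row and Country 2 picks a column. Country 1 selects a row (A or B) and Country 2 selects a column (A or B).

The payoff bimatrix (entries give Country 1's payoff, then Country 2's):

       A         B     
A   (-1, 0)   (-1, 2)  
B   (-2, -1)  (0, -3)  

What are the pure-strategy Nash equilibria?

(A, A): Country 2 prefers B (2 > 0) — not an equilibrium.
(A, B): Country 1 prefers B (0 > -1) — not an equilibrium.
(B, A): Country 1 prefers A (-1 > -2) — not an equilibrium.
(B, B): Country 2 prefers A (-1 > -3) — not an equilibrium.

none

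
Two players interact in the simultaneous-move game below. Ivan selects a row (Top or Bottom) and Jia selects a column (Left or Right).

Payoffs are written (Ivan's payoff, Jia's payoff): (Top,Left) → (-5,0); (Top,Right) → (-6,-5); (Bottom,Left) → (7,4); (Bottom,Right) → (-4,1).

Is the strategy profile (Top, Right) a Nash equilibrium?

No

At (Top, Right), Ivan earns -6; switching to Bottom would give -4, so Ivan would deviate.
Jia earns -5; switching to Left would give 0, so Jia would deviate.
Since at least one player can profitably deviate, this is not a Nash equilibrium.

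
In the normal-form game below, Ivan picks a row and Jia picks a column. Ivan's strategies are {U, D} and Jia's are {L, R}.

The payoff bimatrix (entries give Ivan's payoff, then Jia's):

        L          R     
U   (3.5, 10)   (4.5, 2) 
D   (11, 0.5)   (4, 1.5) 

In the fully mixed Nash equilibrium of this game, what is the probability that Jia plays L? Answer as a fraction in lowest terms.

1/16

Let c be the probability that Jia plays L. In a completely mixed equilibrium, Ivan must be indifferent between U and D.
Ivan's expected payoff from U is 3.5c + 4.5(1−c); from D it is 11c + 4(1−c).
Setting these equal: −c + 4.5 = 7c + 4, so c = 1/16.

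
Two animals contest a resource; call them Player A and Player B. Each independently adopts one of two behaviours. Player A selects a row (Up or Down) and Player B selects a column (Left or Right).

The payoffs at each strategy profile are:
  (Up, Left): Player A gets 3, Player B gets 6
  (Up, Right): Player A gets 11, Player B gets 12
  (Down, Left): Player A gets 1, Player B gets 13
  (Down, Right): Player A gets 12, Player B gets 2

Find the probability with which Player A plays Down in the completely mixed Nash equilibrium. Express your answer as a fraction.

6/17

Let r be the probability that Player A plays Up. In a completely mixed equilibrium, Player B must be indifferent between Left and Right.
Player B's expected payoff from Left is 6r + 13(1−r); from Right it is 12r + 2(1−r).
Setting these equal: −7r + 13 = 10r + 2, so r = 11/17.
Therefore Player A plays Down with probability 1 − 11/17 = 6/17.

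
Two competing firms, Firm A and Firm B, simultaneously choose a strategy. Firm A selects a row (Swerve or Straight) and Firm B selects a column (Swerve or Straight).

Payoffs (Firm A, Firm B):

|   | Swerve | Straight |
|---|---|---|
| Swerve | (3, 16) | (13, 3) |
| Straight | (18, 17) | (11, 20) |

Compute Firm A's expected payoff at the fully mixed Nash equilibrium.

First find q, the probability Firm B plays Swerve, from Firm A's indifference between Swerve and Straight: 3q + 13(1−q) = 18q + 11(1−q), giving q = 2/17.
Since Firm A is indifferent in equilibrium, Firm A's expected payoff equals the payoff from either row against (2/17, 15/17). Using Swerve: 3(2/17) + 13(15/17) = 201/17.

201/17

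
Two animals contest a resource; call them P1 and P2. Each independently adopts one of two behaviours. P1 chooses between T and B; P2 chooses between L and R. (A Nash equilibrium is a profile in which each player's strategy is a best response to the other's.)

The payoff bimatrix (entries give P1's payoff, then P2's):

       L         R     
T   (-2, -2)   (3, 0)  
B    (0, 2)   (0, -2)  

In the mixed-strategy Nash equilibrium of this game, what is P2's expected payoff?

First find x, the probability P1 plays T, from P2's indifference between L and R: −2x + 2(1−x) = −2(1−x), giving x = 2/3.
Since P2 is indifferent in equilibrium, P2's expected payoff equals the payoff from either column against (2/3, 1/3). Using L: −2(2/3) + 2(1/3) = -2/3.

-2/3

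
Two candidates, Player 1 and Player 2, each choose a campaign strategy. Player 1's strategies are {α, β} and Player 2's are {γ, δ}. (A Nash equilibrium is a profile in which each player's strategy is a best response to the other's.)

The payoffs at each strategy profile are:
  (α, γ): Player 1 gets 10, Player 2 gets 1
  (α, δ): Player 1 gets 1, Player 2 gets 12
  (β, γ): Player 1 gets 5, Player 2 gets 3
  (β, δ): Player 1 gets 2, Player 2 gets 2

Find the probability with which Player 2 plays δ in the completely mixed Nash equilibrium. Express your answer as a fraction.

Let y be the probability that Player 2 plays γ. In a completely mixed equilibrium, Player 1 must be indifferent between α and β.
Player 1's expected payoff from α is 10y + (1−y); from β it is 5y + 2(1−y).
Setting these equal: 9y + 1 = 3y + 2, so y = 1/6.
Therefore Player 2 plays δ with probability 1 − 1/6 = 5/6.

5/6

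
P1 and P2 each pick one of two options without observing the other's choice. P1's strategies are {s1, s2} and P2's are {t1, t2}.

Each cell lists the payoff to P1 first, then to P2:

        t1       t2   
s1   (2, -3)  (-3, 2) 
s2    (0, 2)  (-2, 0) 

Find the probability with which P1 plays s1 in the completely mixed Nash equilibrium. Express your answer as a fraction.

2/7

Let x be the probability that P1 plays s1. In a completely mixed equilibrium, P2 must be indifferent between t1 and t2.
P2's expected payoff from t1 is −3x + 2(1−x); from t2 it is 2x.
Setting these equal: −5x + 2 = 2x, so x = 2/7.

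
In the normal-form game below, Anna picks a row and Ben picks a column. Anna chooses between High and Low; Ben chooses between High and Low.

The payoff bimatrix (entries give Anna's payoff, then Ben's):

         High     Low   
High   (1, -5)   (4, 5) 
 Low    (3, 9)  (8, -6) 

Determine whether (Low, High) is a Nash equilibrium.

Yes

At (Low, High), Anna earns 3; switching to High would give 1, so Anna has no profitable deviation.
Ben earns 9; switching to Low would give -6, so Ben has no profitable deviation.
Neither player can gain by a unilateral deviation, so this profile is a Nash equilibrium.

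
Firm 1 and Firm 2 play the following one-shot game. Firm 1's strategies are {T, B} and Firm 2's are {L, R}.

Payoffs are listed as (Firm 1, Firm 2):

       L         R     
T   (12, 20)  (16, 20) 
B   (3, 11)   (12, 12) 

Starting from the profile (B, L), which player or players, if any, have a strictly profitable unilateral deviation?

Both

Firm 1 at (B, L) earns 3; deviating to T yields 12 — a strict improvement.
Firm 2 earns 11; deviating to R yields 12 — a strict improvement.
Both Firm 1 and Firm 2 have strictly profitable deviations.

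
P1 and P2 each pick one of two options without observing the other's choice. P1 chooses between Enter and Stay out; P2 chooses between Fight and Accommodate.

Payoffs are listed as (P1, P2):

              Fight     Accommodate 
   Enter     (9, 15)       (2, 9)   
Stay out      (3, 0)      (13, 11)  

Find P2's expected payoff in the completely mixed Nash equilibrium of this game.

165/17

First find x, the probability P1 plays Enter, from P2's indifference between Fight and Accommodate: 15x = 9x + 11(1−x), giving x = 11/17.
Since P2 is indifferent in equilibrium, P2's expected payoff equals the payoff from either column against (11/17, 6/17). Using Fight: 15(11/17) = 165/17.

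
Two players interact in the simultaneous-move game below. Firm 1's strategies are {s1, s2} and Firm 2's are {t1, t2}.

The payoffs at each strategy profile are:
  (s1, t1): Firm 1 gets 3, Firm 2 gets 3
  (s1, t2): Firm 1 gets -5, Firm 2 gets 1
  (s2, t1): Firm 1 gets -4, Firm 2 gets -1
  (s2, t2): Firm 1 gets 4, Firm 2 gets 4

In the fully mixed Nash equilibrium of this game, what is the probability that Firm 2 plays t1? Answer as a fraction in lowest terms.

Let y be the probability that Firm 2 plays t1. In a completely mixed equilibrium, Firm 1 must be indifferent between s1 and s2.
Firm 1's expected payoff from s1 is 3y − 5(1−y); from s2 it is −4y + 4(1−y).
Setting these equal: 8y − 5 = −8y + 4, so y = 9/16.

9/16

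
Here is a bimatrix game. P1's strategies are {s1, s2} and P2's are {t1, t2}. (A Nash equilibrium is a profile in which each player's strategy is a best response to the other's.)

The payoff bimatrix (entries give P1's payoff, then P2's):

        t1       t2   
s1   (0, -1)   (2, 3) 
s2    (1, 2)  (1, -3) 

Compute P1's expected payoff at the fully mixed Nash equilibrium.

First find y, the probability P2 plays t1, from P1's indifference between s1 and s2: 2(1−y) = y + (1−y), giving y = 1/2.
Since P1 is indifferent in equilibrium, P1's expected payoff equals the payoff from either row against (1/2, 1/2). Using s1: 2(1/2) = 1.

1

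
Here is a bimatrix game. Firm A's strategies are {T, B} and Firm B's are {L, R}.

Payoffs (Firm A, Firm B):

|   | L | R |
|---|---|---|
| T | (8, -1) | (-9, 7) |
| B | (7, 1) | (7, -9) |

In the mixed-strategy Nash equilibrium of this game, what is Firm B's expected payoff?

-1/9

First find p, the probability Firm A plays T, from Firm B's indifference between L and R: −p + (1−p) = 7p − 9(1−p), giving p = 5/9.
Since Firm B is indifferent in equilibrium, Firm B's expected payoff equals the payoff from either column against (5/9, 4/9). Using L: −(5/9) + (4/9) = -1/9.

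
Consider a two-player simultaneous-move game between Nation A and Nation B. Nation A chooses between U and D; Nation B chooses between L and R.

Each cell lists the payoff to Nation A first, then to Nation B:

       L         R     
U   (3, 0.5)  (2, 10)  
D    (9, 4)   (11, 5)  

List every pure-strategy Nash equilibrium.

(D, R)

(U, L): Nation A prefers D (9 > 3); Nation B prefers R (10 > 0.5) — not an equilibrium.
(U, R): Nation A prefers D (11 > 2) — not an equilibrium.
(D, L): Nation B prefers R (5 > 4) — not an equilibrium.
(D, R): Nation A gets 11 ≥ 2 from U, and Nation B gets 5 ≥ 4 from L — Nash equilibrium.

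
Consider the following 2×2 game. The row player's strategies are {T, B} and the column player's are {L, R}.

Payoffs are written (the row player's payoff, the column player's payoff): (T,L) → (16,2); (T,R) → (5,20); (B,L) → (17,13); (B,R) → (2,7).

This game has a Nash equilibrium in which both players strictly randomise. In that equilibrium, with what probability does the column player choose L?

Let c be the probability that the column player plays L. In a completely mixed equilibrium, the row player must be indifferent between T and B.
The row player's expected payoff from T is 16c + 5(1−c); from B it is 17c + 2(1−c).
Setting these equal: 11c + 5 = 15c + 2, so c = 3/4.

3/4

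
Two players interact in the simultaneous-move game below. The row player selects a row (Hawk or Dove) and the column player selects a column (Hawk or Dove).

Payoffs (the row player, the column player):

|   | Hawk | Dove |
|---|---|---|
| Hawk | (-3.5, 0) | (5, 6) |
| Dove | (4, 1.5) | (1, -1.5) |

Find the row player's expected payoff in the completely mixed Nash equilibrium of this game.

First find q, the probability the column player plays Hawk, from the row player's indifference between Hawk and Dove: −3.5q + 5(1−q) = 4q + (1−q), giving q = 8/23.
Since the row player is indifferent in equilibrium, the row player's expected payoff equals the payoff from either row against (8/23, 15/23). Using Hawk: −3.5(8/23) + 5(15/23) = 47/23.

47/23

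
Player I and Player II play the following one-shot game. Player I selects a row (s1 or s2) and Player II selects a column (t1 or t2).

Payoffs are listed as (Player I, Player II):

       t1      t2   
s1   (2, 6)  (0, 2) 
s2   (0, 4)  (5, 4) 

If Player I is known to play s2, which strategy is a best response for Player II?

Against s2, Player II earns 4 from t1 and 4 from t2.
So either strategy is a best response.

either — both t1 and t2 are best responses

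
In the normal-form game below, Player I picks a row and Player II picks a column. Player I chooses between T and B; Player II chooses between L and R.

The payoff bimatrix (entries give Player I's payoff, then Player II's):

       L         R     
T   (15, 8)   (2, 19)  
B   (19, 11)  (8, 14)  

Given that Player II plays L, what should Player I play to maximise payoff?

Against L, Player I earns 15 from T and 19 from B.
So B is the best response.

B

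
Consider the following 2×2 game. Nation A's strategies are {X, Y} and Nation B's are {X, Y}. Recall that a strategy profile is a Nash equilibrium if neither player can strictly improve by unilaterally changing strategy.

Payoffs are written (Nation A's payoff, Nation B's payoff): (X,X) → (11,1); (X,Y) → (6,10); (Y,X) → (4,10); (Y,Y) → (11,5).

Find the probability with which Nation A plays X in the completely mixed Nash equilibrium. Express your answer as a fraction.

5/14

Let p be the probability that Nation A plays X. In a completely mixed equilibrium, Nation B must be indifferent between X and Y.
Nation B's expected payoff from X is p + 10(1−p); from Y it is 10p + 5(1−p).
Setting these equal: −9p + 10 = 5p + 5, so p = 5/14.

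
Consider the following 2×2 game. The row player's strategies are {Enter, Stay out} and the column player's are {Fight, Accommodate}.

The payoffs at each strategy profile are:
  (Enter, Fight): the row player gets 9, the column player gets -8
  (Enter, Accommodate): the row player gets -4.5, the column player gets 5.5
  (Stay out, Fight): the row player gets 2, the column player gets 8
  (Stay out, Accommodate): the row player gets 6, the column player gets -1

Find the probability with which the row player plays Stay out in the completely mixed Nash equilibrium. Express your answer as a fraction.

Let x be the probability that the row player plays Enter. In a completely mixed equilibrium, the column player must be indifferent between Fight and Accommodate.
The column player's expected payoff from Fight is −8x + 8(1−x); from Accommodate it is 5.5x − (1−x).
Setting these equal: −16x + 8 = 6.5x − 1, so x = 2/5.
Therefore the row player plays Stay out with probability 1 − 2/5 = 3/5.

3/5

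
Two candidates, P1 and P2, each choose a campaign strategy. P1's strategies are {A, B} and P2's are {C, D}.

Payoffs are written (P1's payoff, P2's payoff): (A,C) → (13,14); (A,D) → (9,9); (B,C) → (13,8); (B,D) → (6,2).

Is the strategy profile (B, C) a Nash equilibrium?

At (B, C), P1 earns 13; switching to A would give 13, so P1 has no profitable deviation.
P2 earns 8; switching to D would give 2, so P2 has no profitable deviation.
Neither player can gain by a unilateral deviation, so this profile is a Nash equilibrium.

Yes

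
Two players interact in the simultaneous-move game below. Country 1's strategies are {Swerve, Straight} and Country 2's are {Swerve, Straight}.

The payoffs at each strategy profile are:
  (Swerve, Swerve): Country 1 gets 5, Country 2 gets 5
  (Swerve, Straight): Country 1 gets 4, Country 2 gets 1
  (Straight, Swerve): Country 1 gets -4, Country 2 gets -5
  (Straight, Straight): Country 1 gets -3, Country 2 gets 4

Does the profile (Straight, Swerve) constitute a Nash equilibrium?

At (Straight, Swerve), Country 1 earns -4; switching to Swerve would give 5, so Country 1 would deviate.
Country 2 earns -5; switching to Straight would give 4, so Country 2 would deviate.
Since at least one player can profitably deviate, this is not a Nash equilibrium.

No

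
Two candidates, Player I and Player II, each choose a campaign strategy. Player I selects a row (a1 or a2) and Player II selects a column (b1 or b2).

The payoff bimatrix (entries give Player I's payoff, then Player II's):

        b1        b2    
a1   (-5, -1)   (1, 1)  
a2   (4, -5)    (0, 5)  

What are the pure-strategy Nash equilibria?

(a1, b2)

(a1, b1): Player I prefers a2 (4 > -5); Player II prefers b2 (1 > -1) — not an equilibrium.
(a1, b2): Player I gets 1 ≥ 0 from a2, and Player II gets 1 ≥ -1 from b1 — Nash equilibrium.
(a2, b1): Player II prefers b2 (5 > -5) — not an equilibrium.
(a2, b2): Player I prefers a1 (1 > 0) — not an equilibrium.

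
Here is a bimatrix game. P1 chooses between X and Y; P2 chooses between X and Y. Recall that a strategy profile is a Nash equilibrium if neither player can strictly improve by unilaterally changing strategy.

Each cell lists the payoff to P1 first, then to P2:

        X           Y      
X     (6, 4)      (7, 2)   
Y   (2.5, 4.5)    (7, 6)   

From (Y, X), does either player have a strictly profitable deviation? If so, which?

P1 at (Y, X) earns 2.5; deviating to X yields 6 — a strict improvement.
P2 earns 4.5; deviating to Y yields 6 — a strict improvement.
Both P1 and P2 have strictly profitable deviations.

Both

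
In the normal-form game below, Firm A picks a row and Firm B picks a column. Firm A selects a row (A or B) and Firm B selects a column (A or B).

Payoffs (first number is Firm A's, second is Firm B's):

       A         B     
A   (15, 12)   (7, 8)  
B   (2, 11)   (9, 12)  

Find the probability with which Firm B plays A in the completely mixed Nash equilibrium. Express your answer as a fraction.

2/15

Let c be the probability that Firm B plays A. In a completely mixed equilibrium, Firm A must be indifferent between A and B.
Firm A's expected payoff from A is 15c + 7(1−c); from B it is 2c + 9(1−c).
Setting these equal: 8c + 7 = −7c + 9, so c = 2/15.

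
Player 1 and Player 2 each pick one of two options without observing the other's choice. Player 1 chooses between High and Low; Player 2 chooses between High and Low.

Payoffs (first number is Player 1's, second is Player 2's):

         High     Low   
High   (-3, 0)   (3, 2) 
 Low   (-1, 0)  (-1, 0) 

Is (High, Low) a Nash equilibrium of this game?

Yes

At (High, Low), Player 1 earns 3; switching to Low would give -1, so Player 1 has no profitable deviation.
Player 2 earns 2; switching to High would give 0, so Player 2 has no profitable deviation.
Neither player can gain by a unilateral deviation, so this profile is a Nash equilibrium.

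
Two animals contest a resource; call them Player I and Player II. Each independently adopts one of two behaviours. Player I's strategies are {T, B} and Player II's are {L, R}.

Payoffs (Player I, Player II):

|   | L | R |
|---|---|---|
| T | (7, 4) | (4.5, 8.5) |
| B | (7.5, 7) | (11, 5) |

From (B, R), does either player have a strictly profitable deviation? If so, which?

Player I at (B, R) earns 11; deviating to T yields 4.5 — not better.
Player II earns 5; deviating to L yields 7 — a strict improvement.
Only Player II has a strictly profitable deviation.

Player II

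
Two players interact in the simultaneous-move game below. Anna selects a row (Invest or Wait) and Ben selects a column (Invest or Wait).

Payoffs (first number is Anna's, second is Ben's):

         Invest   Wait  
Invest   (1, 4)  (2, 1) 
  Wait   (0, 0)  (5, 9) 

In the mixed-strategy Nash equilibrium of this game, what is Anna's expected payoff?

First find q, the probability Ben plays Invest, from Anna's indifference between Invest and Wait: q + 2(1−q) = 5(1−q), giving q = 3/4.
Since Anna is indifferent in equilibrium, Anna's expected payoff equals the payoff from either row against (3/4, 1/4). Using Invest: (3/4) + 2(1/4) = 5/4.

5/4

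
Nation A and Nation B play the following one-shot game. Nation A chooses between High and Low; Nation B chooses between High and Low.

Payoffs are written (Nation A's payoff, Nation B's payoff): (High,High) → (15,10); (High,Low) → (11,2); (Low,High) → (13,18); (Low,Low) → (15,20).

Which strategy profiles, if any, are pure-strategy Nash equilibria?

(High, High): Nation A gets 15 ≥ 13 from Low, and Nation B gets 10 ≥ 2 from Low — Nash equilibrium.
(High, Low): Nation A prefers Low (15 > 11); Nation B prefers High (10 > 2) — not an equilibrium.
(Low, High): Nation A prefers High (15 > 13); Nation B prefers Low (20 > 18) — not an equilibrium.
(Low, Low): Nation A gets 15 ≥ 11 from High, and Nation B gets 20 ≥ 18 from High — Nash equilibrium.

(High, High) and (Low, Low)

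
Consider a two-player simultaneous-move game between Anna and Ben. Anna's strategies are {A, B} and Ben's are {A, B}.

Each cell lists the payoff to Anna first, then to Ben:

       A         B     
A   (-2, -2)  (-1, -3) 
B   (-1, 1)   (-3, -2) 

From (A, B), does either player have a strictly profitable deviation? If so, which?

Anna at (A, B) earns -1; deviating to B yields -3 — not better.
Ben earns -3; deviating to A yields -2 — a strict improvement.
Only Ben has a strictly profitable deviation.

Ben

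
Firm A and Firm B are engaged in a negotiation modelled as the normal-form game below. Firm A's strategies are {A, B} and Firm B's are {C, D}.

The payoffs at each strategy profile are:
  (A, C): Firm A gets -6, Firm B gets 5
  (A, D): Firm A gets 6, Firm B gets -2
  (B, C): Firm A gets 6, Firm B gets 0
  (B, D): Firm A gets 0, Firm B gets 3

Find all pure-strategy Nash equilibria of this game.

(A, C): Firm A prefers B (6 > -6) — not an equilibrium.
(A, D): Firm B prefers C (5 > -2) — not an equilibrium.
(B, C): Firm B prefers D (3 > 0) — not an equilibrium.
(B, D): Firm A prefers A (6 > 0) — not an equilibrium.

none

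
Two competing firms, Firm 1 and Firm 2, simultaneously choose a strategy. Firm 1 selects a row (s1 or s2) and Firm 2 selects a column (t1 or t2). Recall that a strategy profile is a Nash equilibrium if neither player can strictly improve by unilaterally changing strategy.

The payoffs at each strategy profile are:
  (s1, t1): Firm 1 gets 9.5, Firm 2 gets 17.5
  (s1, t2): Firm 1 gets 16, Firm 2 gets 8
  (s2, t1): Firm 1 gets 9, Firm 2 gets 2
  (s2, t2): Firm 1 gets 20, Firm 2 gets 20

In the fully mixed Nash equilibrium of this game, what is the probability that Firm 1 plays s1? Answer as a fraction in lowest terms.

Let r be the probability that Firm 1 plays s1. In a completely mixed equilibrium, Firm 2 must be indifferent between t1 and t2.
Firm 2's expected payoff from t1 is 17.5r + 2(1−r); from t2 it is 8r + 20(1−r).
Setting these equal: 15.5r + 2 = −12r + 20, so r = 36/55.

36/55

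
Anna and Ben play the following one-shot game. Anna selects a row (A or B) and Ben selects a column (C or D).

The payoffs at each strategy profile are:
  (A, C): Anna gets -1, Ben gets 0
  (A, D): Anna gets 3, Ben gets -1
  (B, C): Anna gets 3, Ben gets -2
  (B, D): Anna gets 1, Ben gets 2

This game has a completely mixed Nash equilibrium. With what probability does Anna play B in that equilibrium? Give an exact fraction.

Let x be the probability that Anna plays A. In a completely mixed equilibrium, Ben must be indifferent between C and D.
Ben's expected payoff from C is −2(1−x); from D it is −x + 2(1−x).
Setting these equal: 2x − 2 = −3x + 2, so x = 4/5.
Therefore Anna plays B with probability 1 − 4/5 = 1/5.

1/5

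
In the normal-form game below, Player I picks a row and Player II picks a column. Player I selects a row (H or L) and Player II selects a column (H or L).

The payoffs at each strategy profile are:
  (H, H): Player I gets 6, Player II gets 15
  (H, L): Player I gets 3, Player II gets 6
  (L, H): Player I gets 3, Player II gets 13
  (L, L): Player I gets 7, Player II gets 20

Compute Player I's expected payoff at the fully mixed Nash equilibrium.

First find y, the probability Player II plays H, from Player I's indifference between H and L: 6y + 3(1−y) = 3y + 7(1−y), giving y = 4/7.
Since Player I is indifferent in equilibrium, Player I's expected payoff equals the payoff from either row against (4/7, 3/7). Using H: 6(4/7) + 3(3/7) = 33/7.

33/7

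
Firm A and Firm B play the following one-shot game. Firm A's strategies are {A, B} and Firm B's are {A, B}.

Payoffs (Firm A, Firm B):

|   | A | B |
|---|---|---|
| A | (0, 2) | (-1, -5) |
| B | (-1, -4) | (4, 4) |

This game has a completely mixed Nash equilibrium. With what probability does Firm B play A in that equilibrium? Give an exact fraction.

Let c be the probability that Firm B plays A. In a completely mixed equilibrium, Firm A must be indifferent between A and B.
Firm A's expected payoff from A is −(1−c); from B it is −c + 4(1−c).
Setting these equal: c − 1 = −5c + 4, so c = 5/6.

5/6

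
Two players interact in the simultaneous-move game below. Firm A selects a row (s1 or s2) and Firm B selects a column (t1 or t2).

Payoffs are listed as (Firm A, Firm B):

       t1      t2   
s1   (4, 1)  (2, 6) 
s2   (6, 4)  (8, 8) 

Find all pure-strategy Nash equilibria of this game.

(s2, t2)

(s1, t1): Firm A prefers s2 (6 > 4); Firm B prefers t2 (6 > 1) — not an equilibrium.
(s1, t2): Firm A prefers s2 (8 > 2) — not an equilibrium.
(s2, t1): Firm B prefers t2 (8 > 4) — not an equilibrium.
(s2, t2): Firm A gets 8 ≥ 2 from s1, and Firm B gets 8 ≥ 4 from t1 — Nash equilibrium.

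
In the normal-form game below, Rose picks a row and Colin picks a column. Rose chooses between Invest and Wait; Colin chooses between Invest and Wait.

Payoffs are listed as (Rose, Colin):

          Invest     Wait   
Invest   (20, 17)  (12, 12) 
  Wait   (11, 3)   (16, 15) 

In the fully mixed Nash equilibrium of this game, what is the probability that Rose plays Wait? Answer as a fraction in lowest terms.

5/17

Let p be the probability that Rose plays Invest. In a completely mixed equilibrium, Colin must be indifferent between Invest and Wait.
Colin's expected payoff from Invest is 17p + 3(1−p); from Wait it is 12p + 15(1−p).
Setting these equal: 14p + 3 = −3p + 15, so p = 12/17.
Therefore Rose plays Wait with probability 1 − 12/17 = 5/17.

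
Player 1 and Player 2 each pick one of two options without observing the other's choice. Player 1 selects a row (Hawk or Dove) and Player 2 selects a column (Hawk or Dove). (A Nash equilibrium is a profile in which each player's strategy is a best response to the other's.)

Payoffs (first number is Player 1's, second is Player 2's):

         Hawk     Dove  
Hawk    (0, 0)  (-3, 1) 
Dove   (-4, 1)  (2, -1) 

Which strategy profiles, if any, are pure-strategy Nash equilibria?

(Hawk, Hawk): Player 2 prefers Dove (1 > 0) — not an equilibrium.
(Hawk, Dove): Player 1 prefers Dove (2 > -3) — not an equilibrium.
(Dove, Hawk): Player 1 prefers Hawk (0 > -4) — not an equilibrium.
(Dove, Dove): Player 2 prefers Hawk (1 > -1) — not an equilibrium.

none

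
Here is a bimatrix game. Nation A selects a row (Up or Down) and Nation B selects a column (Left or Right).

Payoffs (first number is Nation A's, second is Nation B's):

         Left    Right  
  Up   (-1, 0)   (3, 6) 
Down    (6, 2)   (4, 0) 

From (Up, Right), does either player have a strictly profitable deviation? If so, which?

Nation A

Nation A at (Up, Right) earns 3; deviating to Down yields 4 — a strict improvement.
Nation B earns 6; deviating to Left yields 0 — not better.
Only Nation A has a strictly profitable deviation.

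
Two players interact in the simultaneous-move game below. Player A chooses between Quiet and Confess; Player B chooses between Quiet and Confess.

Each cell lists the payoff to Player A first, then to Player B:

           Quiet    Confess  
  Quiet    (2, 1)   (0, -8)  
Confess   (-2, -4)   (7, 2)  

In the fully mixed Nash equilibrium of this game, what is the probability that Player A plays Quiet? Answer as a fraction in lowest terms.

Let x be the probability that Player A plays Quiet. In a completely mixed equilibrium, Player B must be indifferent between Quiet and Confess.
Player B's expected payoff from Quiet is x − 4(1−x); from Confess it is −8x + 2(1−x).
Setting these equal: 5x − 4 = −10x + 2, so x = 2/5.

2/5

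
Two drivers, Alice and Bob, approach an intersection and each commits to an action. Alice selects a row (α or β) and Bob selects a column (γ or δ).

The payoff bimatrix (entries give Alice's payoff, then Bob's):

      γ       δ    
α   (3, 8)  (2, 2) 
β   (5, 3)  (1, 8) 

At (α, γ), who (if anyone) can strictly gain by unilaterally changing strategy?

Alice at (α, γ) earns 3; deviating to β yields 5 — a strict improvement.
Bob earns 8; deviating to δ yields 2 — not better.
Only Alice has a strictly profitable deviation.

Alice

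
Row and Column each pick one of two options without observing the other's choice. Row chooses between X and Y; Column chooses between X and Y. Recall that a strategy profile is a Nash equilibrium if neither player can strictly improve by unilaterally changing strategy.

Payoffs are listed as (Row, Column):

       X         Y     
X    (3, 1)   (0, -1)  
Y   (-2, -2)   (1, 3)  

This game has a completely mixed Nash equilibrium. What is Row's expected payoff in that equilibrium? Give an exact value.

First find y, the probability Column plays X, from Row's indifference between X and Y: 3y = −2y + (1−y), giving y = 1/6.
Since Row is indifferent in equilibrium, Row's expected payoff equals the payoff from either row against (1/6, 5/6). Using X: 3(1/6) = 1/2.

1/2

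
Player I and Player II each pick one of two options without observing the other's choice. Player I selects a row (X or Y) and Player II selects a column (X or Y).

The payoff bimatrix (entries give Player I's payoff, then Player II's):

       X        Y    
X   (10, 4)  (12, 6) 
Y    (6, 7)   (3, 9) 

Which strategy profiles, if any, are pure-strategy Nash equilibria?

(X, X): Player II prefers Y (6 > 4) — not an equilibrium.
(X, Y): Player I gets 12 ≥ 3 from Y, and Player II gets 6 ≥ 4 from X — Nash equilibrium.
(Y, X): Player I prefers X (10 > 6); Player II prefers Y (9 > 7) — not an equilibrium.
(Y, Y): Player I prefers X (12 > 3) — not an equilibrium.

(X, Y)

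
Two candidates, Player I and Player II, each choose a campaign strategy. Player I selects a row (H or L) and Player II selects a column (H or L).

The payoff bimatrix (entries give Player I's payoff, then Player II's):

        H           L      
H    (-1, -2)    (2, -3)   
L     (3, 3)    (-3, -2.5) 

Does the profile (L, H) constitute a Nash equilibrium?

Yes

At (L, H), Player I earns 3; switching to H would give -1, so Player I has no profitable deviation.
Player II earns 3; switching to L would give -2.5, so Player II has no profitable deviation.
Neither player can gain by a unilateral deviation, so this profile is a Nash equilibrium.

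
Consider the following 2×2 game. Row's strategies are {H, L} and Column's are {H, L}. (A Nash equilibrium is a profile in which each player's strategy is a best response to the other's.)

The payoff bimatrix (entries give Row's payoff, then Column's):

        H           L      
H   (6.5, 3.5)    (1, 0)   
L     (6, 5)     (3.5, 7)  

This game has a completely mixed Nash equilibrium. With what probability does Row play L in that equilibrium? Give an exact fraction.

Let r be the probability that Row plays H. In a completely mixed equilibrium, Column must be indifferent between H and L.
Column's expected payoff from H is 3.5r + 5(1−r); from L it is 7(1−r).
Setting these equal: −1.5r + 5 = −7r + 7, so r = 4/11.
Therefore Row plays L with probability 1 − 4/11 = 7/11.

7/11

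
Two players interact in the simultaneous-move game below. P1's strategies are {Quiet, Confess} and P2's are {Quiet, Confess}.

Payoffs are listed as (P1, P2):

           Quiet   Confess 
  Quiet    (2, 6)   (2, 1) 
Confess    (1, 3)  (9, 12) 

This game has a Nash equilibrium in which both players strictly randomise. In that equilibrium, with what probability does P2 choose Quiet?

Let c be the probability that P2 plays Quiet. In a completely mixed equilibrium, P1 must be indifferent between Quiet and Confess.
P1's expected payoff from Quiet is 2c + 2(1−c); from Confess it is c + 9(1−c).
Setting these equal: 2 = −8c + 9, so c = 7/8.

7/8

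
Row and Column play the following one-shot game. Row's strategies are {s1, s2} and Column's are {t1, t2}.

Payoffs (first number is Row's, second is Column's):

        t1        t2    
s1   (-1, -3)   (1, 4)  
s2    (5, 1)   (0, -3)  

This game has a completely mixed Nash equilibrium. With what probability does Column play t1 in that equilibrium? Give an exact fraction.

1/7

Let q be the probability that Column plays t1. In a completely mixed equilibrium, Row must be indifferent between s1 and s2.
Row's expected payoff from s1 is −q + (1−q); from s2 it is 5q.
Setting these equal: −2q + 1 = 5q, so q = 1/7.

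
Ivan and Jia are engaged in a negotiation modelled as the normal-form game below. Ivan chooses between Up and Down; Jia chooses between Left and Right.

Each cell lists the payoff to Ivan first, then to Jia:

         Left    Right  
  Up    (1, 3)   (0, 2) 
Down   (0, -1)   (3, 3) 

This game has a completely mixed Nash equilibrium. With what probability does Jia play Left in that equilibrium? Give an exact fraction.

3/4

Let q be the probability that Jia plays Left. In a completely mixed equilibrium, Ivan must be indifferent between Up and Down.
Ivan's expected payoff from Up is q; from Down it is 3(1−q).
Setting these equal: q = −3q + 3, so q = 3/4.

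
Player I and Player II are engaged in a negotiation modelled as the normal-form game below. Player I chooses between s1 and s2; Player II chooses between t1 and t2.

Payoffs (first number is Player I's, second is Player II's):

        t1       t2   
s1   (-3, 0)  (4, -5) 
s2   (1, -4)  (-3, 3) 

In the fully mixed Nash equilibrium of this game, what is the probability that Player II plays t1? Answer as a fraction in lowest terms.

7/11

Let q be the probability that Player II plays t1. In a completely mixed equilibrium, Player I must be indifferent between s1 and s2.
Player I's expected payoff from s1 is −3q + 4(1−q); from s2 it is q − 3(1−q).
Setting these equal: −7q + 4 = 4q − 3, so q = 7/11.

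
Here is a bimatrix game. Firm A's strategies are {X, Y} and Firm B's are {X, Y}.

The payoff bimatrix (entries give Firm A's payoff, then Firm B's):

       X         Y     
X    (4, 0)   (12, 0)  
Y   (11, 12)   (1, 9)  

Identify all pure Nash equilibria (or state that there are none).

(X, Y) and (Y, X)

(X, X): Firm A prefers Y (11 > 4) — not an equilibrium.
(X, Y): Firm A gets 12 ≥ 1 from Y, and Firm B gets 0 ≥ 0 from X — Nash equilibrium.
(Y, X): Firm A gets 11 ≥ 4 from X, and Firm B gets 12 ≥ 9 from Y — Nash equilibrium.
(Y, Y): Firm A prefers X (12 > 1); Firm B prefers X (12 > 9) — not an equilibrium.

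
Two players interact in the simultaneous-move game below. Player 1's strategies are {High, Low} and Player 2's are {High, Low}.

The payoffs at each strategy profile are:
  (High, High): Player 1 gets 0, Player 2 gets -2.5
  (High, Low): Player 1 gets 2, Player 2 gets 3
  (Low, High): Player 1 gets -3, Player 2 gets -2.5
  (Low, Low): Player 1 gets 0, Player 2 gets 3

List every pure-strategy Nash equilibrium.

(High, Low)

(High, High): Player 2 prefers Low (3 > -2.5) — not an equilibrium.
(High, Low): Player 1 gets 2 ≥ 0 from Low, and Player 2 gets 3 ≥ -2.5 from High — Nash equilibrium.
(Low, High): Player 1 prefers High (0 > -3); Player 2 prefers Low (3 > -2.5) — not an equilibrium.
(Low, Low): Player 1 prefers High (2 > 0) — not an equilibrium.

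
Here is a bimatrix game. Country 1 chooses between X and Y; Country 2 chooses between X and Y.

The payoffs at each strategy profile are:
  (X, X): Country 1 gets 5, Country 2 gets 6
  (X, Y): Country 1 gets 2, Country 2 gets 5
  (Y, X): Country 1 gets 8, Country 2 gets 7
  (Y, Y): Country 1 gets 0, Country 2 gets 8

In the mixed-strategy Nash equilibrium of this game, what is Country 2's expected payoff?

13/2

First find x, the probability Country 1 plays X, from Country 2's indifference between X and Y: 6x + 7(1−x) = 5x + 8(1−x), giving x = 1/2.
Since Country 2 is indifferent in equilibrium, Country 2's expected payoff equals the payoff from either column against (1/2, 1/2). Using X: 6(1/2) + 7(1/2) = 13/2.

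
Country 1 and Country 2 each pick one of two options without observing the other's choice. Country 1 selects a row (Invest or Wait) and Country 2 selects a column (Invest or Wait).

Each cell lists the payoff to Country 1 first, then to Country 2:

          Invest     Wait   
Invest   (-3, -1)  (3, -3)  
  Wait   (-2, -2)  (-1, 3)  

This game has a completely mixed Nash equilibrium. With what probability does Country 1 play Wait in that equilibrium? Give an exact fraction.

Let r be the probability that Country 1 plays Invest. In a completely mixed equilibrium, Country 2 must be indifferent between Invest and Wait.
Country 2's expected payoff from Invest is −r − 2(1−r); from Wait it is −3r + 3(1−r).
Setting these equal: r − 2 = −6r + 3, so r = 5/7.
Therefore Country 1 plays Wait with probability 1 − 5/7 = 2/7.

2/7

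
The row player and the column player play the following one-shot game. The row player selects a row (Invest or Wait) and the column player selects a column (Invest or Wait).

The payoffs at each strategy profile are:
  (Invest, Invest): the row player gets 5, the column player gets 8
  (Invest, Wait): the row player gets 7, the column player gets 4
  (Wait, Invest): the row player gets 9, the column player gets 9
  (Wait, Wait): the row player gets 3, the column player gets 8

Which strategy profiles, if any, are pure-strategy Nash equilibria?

(Wait, Invest)

(Invest, Invest): the row player prefers Wait (9 > 5) — not an equilibrium.
(Invest, Wait): the column player prefers Invest (8 > 4) — not an equilibrium.
(Wait, Invest): the row player gets 9 ≥ 5 from Invest, and the column player gets 9 ≥ 8 from Wait — Nash equilibrium.
(Wait, Wait): the row player prefers Invest (7 > 3); the column player prefers Invest (9 > 8) — not an equilibrium.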